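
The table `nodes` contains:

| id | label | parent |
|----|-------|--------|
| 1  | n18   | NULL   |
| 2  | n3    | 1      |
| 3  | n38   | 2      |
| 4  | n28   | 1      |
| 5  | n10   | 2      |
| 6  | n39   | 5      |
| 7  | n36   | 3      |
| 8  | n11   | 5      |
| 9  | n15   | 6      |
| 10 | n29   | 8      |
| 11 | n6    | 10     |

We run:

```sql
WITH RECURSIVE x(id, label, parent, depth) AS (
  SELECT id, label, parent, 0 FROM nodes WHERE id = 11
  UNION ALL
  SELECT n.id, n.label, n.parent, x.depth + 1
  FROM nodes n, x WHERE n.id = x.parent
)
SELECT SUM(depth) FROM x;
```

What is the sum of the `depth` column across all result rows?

15

Base: id=11 (n6), parent=10, depth 0.
Iteration 1: join on id=10 -> n29 (id 10, parent=8, depth 1).
Iteration 2: join on id=8 -> n11 (id 8, parent=5, depth 2).
Iteration 3: join on id=5 -> n10 (id 5, parent=2, depth 3).
Iteration 4: join on id=2 -> n3 (id 2, parent=1, depth 4).
Iteration 5: join on id=1 -> n18 (id 1, parent=NULL, depth 5).
Iteration 6: parent is NULL; no match; recursion stops.
SUM(depth) = 0 + 1 + 2 + 3 + 4 + 5 = 15.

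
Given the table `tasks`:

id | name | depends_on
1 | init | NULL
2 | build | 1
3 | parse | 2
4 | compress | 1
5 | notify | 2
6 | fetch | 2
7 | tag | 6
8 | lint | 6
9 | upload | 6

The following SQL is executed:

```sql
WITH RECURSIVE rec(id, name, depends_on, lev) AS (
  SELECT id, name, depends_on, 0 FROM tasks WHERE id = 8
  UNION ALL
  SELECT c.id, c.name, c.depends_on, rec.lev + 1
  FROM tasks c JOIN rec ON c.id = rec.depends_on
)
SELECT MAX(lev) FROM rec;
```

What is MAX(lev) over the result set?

Base: id=8 (lint), depends_on=6, lev 0.
Iteration 1: join on id=6 -> fetch (id 6, depends_on=2, lev 1).
Iteration 2: join on id=2 -> build (id 2, depends_on=1, lev 2).
Iteration 3: join on id=1 -> init (id 1, depends_on=NULL, lev 3).
Iteration 4: depends_on is NULL; no match; recursion stops.
lev values: 0, 1, 2, 3; the maximum is 3.

3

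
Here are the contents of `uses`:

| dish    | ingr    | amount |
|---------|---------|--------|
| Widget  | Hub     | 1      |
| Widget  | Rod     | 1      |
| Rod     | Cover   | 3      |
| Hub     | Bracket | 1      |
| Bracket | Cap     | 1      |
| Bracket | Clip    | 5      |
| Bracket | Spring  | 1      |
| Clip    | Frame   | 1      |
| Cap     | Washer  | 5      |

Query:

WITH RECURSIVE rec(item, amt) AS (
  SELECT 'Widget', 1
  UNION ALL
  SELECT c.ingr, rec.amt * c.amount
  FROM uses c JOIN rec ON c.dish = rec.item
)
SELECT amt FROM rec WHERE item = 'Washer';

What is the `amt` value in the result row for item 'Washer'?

5

Base: (Widget, amt=1).
Iteration 1: components of {Widget} -> Hub = 1*1 = 1, Rod = 1*1 = 1.
Iteration 2: components of {Hub,Rod} -> Bracket = 1*1 = 1, Cover = 1*3 = 3.
Iteration 3: components of {Bracket,Cover} -> Cap = 1*1 = 1, Clip = 1*5 = 5, Spring = 1*1 = 1.
Iteration 4: components of {Cap,Clip,Spring} -> Frame = 5*1 = 5, Washer = 1*5 = 5.
Iteration 5: no further components; recursion stops.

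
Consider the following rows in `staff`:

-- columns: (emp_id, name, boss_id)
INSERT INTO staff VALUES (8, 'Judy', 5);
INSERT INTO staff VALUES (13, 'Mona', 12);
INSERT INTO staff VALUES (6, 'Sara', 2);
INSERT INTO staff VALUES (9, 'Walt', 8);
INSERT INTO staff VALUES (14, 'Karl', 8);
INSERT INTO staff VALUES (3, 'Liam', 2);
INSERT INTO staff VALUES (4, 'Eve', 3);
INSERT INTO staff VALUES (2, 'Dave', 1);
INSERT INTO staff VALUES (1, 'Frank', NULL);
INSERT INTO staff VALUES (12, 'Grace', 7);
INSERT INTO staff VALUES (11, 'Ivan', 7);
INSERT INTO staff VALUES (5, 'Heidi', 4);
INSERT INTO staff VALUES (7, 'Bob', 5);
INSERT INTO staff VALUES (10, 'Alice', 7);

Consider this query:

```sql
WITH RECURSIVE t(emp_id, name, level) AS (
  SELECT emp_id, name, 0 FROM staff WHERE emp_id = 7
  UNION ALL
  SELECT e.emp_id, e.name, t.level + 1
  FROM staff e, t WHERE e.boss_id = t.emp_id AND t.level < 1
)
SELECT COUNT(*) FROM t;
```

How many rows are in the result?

Base: emp_id=7 (Bob) at level 0.
Iteration 1: rows with boss_id in {7} -> Alice (id 10, level 1), Ivan (id 11, level 1), Grace (id 12, level 1).
Iteration 2: level < 1 fails for all current rows; recursion stops.
Total rows emitted: 4.

4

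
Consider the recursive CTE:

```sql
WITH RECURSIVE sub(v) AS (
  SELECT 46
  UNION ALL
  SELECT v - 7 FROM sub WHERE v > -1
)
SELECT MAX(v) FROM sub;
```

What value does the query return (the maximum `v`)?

Base: v=46.
Iteration 1: 46 > -1 holds -> v = 46 - 7 = 39.
Iteration 2: 39 > -1 holds -> v = 39 - 7 = 32.
Iteration 3: 32 > -1 holds -> v = 32 - 7 = 25.
Iteration 4: 25 > -1 holds -> v = 25 - 7 = 18.
Iteration 5: 18 > -1 holds -> v = 18 - 7 = 11.
Iteration 6: 11 > -1 holds -> v = 11 - 7 = 4.
Iteration 7: 4 > -1 holds -> v = 4 - 7 = -3.
Iteration 8: -3 > -1 fails; recursion stops.
v values: 46, 39, 32, 25, 18, 11, 4, -3; the maximum is 46.

46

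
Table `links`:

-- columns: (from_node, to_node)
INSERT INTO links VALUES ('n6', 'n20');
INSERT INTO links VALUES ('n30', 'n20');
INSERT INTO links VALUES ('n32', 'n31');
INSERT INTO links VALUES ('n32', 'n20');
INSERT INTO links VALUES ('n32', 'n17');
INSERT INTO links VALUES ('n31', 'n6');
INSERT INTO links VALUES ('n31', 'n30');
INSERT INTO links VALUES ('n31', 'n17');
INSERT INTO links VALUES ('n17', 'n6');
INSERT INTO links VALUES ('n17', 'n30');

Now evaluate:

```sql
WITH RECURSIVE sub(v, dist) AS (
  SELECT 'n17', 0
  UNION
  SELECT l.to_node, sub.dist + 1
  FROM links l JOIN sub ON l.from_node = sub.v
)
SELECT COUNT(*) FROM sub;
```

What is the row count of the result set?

4

Base: (n17, dist=0).
Iteration 1: edges from {n17} -> (n30, dist=1), (n6, dist=1).
Iteration 2: edges from {n30,n6} -> (n20, dist=2). [UNION drops 1 duplicate row(s)]
Iteration 3: no outgoing edges from {n20}; recursion stops.
Total rows emitted: 4.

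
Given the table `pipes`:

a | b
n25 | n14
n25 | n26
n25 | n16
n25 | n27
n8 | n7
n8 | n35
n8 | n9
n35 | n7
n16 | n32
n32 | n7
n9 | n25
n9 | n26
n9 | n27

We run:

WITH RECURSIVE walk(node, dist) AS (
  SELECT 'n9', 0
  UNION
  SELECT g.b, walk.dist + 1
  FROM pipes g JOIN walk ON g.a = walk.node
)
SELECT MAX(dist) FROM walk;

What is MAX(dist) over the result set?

Base: (n9, dist=0).
Iteration 1: edges from {n9} -> (n25, dist=1), (n26, dist=1), (n27, dist=1).
Iteration 2: edges from {n25,n26,n27} -> (n14, dist=2), (n16, dist=2), (n26, dist=2), (n27, dist=2).
Iteration 3: edges from {n14,n16,n26,n27} -> (n32, dist=3).
Iteration 4: edges from {n32} -> (n7, dist=4).
Iteration 5: no outgoing edges from {n7}; recursion stops.
dist values: 0, 1, 1, 1, 2, 2, 2, 2, 3, 4; the maximum is 4.

4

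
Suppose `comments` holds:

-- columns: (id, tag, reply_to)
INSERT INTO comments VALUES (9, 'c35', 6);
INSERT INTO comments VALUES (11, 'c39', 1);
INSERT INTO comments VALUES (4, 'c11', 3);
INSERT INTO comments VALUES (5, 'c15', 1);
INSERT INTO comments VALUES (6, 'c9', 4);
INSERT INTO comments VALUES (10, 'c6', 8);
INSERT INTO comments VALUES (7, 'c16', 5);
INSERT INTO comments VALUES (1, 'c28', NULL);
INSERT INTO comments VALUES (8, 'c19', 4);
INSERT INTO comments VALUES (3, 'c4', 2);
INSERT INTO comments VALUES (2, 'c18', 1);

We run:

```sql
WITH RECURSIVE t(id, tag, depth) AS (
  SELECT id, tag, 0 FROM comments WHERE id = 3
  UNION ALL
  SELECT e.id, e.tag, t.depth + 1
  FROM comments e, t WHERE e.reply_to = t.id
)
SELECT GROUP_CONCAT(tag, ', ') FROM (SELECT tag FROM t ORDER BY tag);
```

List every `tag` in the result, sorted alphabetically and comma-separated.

c11, c19, c35, c4, c6, c9

Base: id=3 (c4) at depth 0.
Iteration 1: rows with reply_to in {3} -> c11 (id 4, depth 1).
Iteration 2: rows with reply_to in {4} -> c9 (id 6, depth 2), c19 (id 8, depth 2).
Iteration 3: rows with reply_to in {6,8} -> c35 (id 9, depth 3), c6 (id 10, depth 3).
Iteration 4: no rows with reply_to in {9,10}; recursion stops.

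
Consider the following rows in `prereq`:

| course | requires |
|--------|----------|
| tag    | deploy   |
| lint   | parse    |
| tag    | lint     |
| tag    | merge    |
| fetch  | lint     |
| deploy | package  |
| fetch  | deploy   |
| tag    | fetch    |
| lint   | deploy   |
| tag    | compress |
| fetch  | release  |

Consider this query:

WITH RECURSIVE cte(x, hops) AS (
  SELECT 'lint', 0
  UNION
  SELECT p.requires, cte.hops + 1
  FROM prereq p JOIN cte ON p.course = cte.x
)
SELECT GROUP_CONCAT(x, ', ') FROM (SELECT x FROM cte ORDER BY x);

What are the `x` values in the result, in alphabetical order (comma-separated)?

Base: (lint, hops=0).
Iteration 1: edges from {lint} -> (deploy, hops=1), (parse, hops=1).
Iteration 2: edges from {deploy,parse} -> (package, hops=2).
Iteration 3: no outgoing edges from {package}; recursion stops.

deploy, lint, package, parse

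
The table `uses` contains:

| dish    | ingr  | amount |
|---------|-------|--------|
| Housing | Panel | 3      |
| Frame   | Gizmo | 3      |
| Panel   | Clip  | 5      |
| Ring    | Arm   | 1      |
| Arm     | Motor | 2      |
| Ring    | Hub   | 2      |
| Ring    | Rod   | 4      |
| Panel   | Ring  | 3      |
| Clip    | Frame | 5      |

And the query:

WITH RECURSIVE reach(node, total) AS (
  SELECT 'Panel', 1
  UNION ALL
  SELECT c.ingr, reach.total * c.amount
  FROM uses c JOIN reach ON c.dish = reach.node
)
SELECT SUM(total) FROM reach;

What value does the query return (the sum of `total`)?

136

Base: (Panel, total=1).
Iteration 1: components of {Panel} -> Clip = 1*5 = 5, Ring = 1*3 = 3.
Iteration 2: components of {Clip,Ring} -> Arm = 3*1 = 3, Frame = 5*5 = 25, Hub = 3*2 = 6, Rod = 3*4 = 12.
Iteration 3: components of {Arm,Frame,Hub,Rod} -> Gizmo = 25*3 = 75, Motor = 3*2 = 6.
Iteration 4: no further components; recursion stops.
SUM(total) = 1 + 5 + 3 + 25 + 12 + 3 + 6 + 75 + 6 = 136.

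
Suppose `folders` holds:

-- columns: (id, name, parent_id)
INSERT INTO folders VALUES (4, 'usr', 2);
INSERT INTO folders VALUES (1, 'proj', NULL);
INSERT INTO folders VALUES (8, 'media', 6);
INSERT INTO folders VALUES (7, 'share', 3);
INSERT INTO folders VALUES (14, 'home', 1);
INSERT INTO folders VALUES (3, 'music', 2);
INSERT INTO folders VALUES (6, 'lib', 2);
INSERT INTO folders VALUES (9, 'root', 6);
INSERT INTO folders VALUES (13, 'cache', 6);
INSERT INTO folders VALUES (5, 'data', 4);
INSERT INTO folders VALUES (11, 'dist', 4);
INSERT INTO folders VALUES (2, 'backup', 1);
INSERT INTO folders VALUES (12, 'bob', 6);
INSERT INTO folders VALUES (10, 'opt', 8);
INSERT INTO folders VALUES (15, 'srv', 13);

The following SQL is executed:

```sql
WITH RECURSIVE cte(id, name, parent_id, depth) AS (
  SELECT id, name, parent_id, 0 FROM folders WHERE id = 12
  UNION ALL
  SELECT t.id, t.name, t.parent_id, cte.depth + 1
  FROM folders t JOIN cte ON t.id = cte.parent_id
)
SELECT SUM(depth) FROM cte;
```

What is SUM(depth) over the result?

Base: id=12 (bob), parent_id=6, depth 0.
Iteration 1: join on id=6 -> lib (id 6, parent_id=2, depth 1).
Iteration 2: join on id=2 -> backup (id 2, parent_id=1, depth 2).
Iteration 3: join on id=1 -> proj (id 1, parent_id=NULL, depth 3).
Iteration 4: parent_id is NULL; no match; recursion stops.
SUM(depth) = 0 + 1 + 2 + 3 = 6.

6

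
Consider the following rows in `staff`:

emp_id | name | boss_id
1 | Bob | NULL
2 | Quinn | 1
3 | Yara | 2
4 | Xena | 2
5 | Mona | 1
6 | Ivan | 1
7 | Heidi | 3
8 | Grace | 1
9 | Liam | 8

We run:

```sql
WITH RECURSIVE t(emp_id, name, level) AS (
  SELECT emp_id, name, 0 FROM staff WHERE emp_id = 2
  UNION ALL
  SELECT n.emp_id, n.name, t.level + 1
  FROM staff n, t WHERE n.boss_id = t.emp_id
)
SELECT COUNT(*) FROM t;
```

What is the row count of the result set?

4

Base: emp_id=2 (Quinn) at level 0.
Iteration 1: rows with boss_id in {2} -> Yara (id 3, level 1), Xena (id 4, level 1).
Iteration 2: rows with boss_id in {3,4} -> Heidi (id 7, level 2).
Iteration 3: no rows with boss_id in {7}; recursion stops.
Total rows emitted: 4.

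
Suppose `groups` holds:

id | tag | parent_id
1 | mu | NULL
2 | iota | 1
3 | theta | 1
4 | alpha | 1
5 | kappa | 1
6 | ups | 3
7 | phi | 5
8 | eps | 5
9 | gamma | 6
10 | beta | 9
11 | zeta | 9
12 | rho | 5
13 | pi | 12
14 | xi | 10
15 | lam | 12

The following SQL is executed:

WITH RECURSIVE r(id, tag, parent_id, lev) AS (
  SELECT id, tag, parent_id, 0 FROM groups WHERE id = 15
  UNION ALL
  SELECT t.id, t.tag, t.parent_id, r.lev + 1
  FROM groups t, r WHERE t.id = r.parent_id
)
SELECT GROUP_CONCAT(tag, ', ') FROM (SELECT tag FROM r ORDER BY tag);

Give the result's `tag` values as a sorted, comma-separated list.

Base: id=15 (lam), parent_id=12, lev 0.
Iteration 1: join on id=12 -> rho (id 12, parent_id=5, lev 1).
Iteration 2: join on id=5 -> kappa (id 5, parent_id=1, lev 2).
Iteration 3: join on id=1 -> mu (id 1, parent_id=NULL, lev 3).
Iteration 4: parent_id is NULL; no match; recursion stops.

kappa, lam, mu, rho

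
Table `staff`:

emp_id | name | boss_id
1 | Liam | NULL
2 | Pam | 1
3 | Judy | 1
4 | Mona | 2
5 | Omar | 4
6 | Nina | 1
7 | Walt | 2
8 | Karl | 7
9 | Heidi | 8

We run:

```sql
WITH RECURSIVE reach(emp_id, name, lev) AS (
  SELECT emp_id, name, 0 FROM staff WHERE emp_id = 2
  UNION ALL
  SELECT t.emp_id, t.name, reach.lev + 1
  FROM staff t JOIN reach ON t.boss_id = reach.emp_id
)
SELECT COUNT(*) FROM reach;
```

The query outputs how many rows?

6

Base: emp_id=2 (Pam) at lev 0.
Iteration 1: rows with boss_id in {2} -> Mona (id 4, lev 1), Walt (id 7, lev 1).
Iteration 2: rows with boss_id in {4,7} -> Omar (id 5, lev 2), Karl (id 8, lev 2).
Iteration 3: rows with boss_id in {5,8} -> Heidi (id 9, lev 3).
Iteration 4: no rows with boss_id in {9}; recursion stops.
Total rows emitted: 6.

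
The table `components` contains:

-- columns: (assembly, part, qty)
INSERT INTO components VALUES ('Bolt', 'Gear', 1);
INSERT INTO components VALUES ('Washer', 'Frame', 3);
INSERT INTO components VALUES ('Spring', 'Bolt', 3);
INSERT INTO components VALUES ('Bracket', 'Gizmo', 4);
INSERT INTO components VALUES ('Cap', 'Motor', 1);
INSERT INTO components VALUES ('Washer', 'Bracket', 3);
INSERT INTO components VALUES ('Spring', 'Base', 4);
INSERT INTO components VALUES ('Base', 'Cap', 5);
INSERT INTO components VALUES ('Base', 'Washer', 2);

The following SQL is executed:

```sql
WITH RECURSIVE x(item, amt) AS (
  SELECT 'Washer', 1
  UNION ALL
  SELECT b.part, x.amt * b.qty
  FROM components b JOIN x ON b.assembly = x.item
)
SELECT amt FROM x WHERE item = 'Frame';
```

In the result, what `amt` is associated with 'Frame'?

Base: (Washer, amt=1).
Iteration 1: components of {Washer} -> Bracket = 1*3 = 3, Frame = 1*3 = 3.
Iteration 2: components of {Bracket,Frame} -> Gizmo = 3*4 = 12.
Iteration 3: no further components; recursion stops.

3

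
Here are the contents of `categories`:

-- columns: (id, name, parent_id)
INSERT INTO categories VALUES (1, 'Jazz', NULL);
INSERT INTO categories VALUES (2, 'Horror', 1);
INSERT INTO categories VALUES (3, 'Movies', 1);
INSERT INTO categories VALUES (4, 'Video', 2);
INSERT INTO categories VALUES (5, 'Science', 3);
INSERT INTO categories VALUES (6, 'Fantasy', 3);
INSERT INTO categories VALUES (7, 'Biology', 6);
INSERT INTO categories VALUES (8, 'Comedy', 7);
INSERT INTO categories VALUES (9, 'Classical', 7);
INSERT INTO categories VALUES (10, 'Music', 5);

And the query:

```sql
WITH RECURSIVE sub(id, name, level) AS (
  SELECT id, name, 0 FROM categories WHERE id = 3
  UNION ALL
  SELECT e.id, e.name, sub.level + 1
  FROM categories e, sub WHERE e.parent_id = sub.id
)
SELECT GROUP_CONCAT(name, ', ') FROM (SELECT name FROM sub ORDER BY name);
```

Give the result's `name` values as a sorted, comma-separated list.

Base: id=3 (Movies) at level 0.
Iteration 1: rows with parent_id in {3} -> Science (id 5, level 1), Fantasy (id 6, level 1).
Iteration 2: rows with parent_id in {5,6} -> Biology (id 7, level 2), Music (id 10, level 2).
Iteration 3: rows with parent_id in {7,10} -> Comedy (id 8, level 3), Classical (id 9, level 3).
Iteration 4: no rows with parent_id in {8,9}; recursion stops.

Biology, Classical, Comedy, Fantasy, Movies, Music, Science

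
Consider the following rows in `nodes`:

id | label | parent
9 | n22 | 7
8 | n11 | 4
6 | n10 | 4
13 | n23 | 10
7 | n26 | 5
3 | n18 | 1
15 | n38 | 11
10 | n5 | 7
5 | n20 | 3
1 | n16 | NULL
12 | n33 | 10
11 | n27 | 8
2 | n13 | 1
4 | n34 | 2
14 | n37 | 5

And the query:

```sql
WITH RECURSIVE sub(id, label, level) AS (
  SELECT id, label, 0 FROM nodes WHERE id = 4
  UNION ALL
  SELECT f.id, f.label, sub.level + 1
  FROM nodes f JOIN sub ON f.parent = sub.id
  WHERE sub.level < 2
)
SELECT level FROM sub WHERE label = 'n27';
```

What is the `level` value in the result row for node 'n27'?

2

Base: id=4 (n34) at level 0.
Iteration 1: rows with parent in {4} -> n10 (id 6, level 1), n11 (id 8, level 1).
Iteration 2: rows with parent in {6,8} -> n27 (id 11, level 2).
Iteration 3: level < 2 fails for all current rows; recursion stops.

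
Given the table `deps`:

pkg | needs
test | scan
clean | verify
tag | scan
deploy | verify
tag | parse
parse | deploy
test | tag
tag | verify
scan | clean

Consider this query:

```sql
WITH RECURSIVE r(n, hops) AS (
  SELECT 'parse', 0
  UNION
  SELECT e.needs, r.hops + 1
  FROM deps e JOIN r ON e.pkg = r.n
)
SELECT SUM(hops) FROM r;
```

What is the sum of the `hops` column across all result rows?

3

Base: (parse, hops=0).
Iteration 1: edges from {parse} -> (deploy, hops=1).
Iteration 2: edges from {deploy} -> (verify, hops=2).
Iteration 3: no outgoing edges from {verify}; recursion stops.
SUM(hops) = 0 + 1 + 2 = 3.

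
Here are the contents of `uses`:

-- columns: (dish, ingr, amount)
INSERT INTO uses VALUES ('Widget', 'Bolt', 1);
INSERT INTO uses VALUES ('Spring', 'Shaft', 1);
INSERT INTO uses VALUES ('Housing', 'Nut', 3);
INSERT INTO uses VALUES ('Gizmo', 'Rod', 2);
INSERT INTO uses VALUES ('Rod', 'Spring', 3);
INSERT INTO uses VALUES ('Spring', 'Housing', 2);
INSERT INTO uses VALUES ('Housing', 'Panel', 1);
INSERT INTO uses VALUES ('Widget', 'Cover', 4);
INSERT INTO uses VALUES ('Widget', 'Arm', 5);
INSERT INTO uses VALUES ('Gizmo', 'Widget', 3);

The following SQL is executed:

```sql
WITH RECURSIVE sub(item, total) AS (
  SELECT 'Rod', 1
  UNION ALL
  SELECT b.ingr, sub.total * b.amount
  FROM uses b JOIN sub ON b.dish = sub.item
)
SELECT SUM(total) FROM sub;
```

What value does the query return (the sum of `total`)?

Base: (Rod, total=1).
Iteration 1: components of {Rod} -> Spring = 1*3 = 3.
Iteration 2: components of {Spring} -> Housing = 3*2 = 6, Shaft = 3*1 = 3.
Iteration 3: components of {Housing,Shaft} -> Nut = 6*3 = 18, Panel = 6*1 = 6.
Iteration 4: no further components; recursion stops.
SUM(total) = 1 + 3 + 3 + 6 + 18 + 6 = 37.

37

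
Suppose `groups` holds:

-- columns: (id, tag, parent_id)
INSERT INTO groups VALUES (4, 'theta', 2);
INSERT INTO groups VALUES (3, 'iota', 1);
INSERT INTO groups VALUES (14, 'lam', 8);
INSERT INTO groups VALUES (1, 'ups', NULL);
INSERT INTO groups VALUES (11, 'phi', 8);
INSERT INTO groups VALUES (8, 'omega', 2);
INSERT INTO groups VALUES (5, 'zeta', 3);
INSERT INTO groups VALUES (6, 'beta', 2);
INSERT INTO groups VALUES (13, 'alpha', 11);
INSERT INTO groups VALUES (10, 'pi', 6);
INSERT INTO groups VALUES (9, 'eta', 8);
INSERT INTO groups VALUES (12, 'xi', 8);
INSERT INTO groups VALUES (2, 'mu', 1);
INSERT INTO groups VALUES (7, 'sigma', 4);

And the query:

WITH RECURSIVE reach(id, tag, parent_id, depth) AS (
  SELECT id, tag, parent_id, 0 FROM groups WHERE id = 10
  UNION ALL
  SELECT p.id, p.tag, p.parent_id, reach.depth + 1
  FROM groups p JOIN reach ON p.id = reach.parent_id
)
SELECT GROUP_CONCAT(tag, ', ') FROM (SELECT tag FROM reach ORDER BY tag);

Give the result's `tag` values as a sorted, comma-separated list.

beta, mu, pi, ups

Base: id=10 (pi), parent_id=6, depth 0.
Iteration 1: join on id=6 -> beta (id 6, parent_id=2, depth 1).
Iteration 2: join on id=2 -> mu (id 2, parent_id=1, depth 2).
Iteration 3: join on id=1 -> ups (id 1, parent_id=NULL, depth 3).
Iteration 4: parent_id is NULL; no match; recursion stops.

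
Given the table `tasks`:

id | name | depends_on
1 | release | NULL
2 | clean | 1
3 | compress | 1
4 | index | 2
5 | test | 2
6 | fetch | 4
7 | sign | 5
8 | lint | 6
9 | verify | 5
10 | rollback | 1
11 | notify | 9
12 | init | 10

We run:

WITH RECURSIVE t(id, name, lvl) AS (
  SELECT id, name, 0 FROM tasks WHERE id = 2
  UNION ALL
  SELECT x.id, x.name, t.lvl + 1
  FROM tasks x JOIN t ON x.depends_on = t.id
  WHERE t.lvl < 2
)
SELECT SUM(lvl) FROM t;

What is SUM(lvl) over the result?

Base: id=2 (clean) at lvl 0.
Iteration 1: rows with depends_on in {2} -> index (id 4, lvl 1), test (id 5, lvl 1).
Iteration 2: rows with depends_on in {4,5} -> fetch (id 6, lvl 2), sign (id 7, lvl 2), verify (id 9, lvl 2).
Iteration 3: lvl < 2 fails for all current rows; recursion stops.
SUM(lvl) = 0 + 1 + 1 + 2 + 2 + 2 = 8.

8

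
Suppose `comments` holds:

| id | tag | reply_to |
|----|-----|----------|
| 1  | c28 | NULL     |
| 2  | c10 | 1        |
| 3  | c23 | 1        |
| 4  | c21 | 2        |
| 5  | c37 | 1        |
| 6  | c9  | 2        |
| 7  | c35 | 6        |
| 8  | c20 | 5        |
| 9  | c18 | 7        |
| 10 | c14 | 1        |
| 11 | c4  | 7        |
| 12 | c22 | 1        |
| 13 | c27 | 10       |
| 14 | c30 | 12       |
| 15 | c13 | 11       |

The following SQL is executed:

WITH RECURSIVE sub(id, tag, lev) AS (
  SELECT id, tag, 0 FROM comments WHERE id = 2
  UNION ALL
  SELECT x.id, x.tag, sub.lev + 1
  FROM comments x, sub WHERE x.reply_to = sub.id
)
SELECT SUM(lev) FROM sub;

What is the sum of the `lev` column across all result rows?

Base: id=2 (c10) at lev 0.
Iteration 1: rows with reply_to in {2} -> c21 (id 4, lev 1), c9 (id 6, lev 1).
Iteration 2: rows with reply_to in {4,6} -> c35 (id 7, lev 2).
Iteration 3: rows with reply_to in {7} -> c18 (id 9, lev 3), c4 (id 11, lev 3).
Iteration 4: rows with reply_to in {9,11} -> c13 (id 15, lev 4).
Iteration 5: no rows with reply_to in {15}; recursion stops.
SUM(lev) = 0 + 1 + 1 + 2 + 3 + 3 + 4 = 14.

14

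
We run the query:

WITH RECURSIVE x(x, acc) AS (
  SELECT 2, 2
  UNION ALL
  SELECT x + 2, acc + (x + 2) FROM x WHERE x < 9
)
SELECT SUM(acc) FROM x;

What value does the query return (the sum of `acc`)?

Base: x=2, acc=2.
Iteration 1: 2 < 9 holds -> x = 2 + 2 = 4, acc = 2 + 4 = 6.
Iteration 2: 4 < 9 holds -> x = 4 + 2 = 6, acc = 6 + 6 = 12.
Iteration 3: 6 < 9 holds -> x = 6 + 2 = 8, acc = 12 + 8 = 20.
Iteration 4: 8 < 9 holds -> x = 8 + 2 = 10, acc = 20 + 10 = 30.
Iteration 5: 10 < 9 fails; recursion stops.
SUM(acc) = 2 + 6 + 12 + 20 + 30 = 70.

70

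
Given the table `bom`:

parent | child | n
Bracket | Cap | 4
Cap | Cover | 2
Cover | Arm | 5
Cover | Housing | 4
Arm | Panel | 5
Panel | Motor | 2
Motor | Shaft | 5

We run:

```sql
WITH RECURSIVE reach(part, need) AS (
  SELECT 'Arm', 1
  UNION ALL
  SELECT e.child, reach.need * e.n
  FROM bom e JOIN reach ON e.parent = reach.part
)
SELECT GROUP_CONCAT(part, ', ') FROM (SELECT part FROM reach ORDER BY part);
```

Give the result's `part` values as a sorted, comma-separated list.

Arm, Motor, Panel, Shaft

Base: (Arm, need=1).
Iteration 1: components of {Arm} -> Panel = 1*5 = 5.
Iteration 2: components of {Panel} -> Motor = 5*2 = 10.
Iteration 3: components of {Motor} -> Shaft = 10*5 = 50.
Iteration 4: no further components; recursion stops.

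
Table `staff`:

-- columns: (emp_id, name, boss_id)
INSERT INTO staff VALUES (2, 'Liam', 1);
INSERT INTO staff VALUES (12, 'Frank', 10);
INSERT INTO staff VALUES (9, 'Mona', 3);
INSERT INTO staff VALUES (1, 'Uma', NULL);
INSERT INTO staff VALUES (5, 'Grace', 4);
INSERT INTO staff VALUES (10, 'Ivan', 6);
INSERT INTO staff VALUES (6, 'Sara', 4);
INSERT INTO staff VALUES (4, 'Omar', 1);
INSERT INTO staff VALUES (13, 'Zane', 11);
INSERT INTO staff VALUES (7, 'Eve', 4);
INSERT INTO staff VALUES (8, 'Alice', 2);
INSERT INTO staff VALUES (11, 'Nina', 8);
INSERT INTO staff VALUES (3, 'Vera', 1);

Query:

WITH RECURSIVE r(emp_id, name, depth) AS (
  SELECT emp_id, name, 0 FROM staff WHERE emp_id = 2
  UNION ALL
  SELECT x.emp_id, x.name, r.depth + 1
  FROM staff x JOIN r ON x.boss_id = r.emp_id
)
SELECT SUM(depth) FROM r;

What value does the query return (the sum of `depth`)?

Base: emp_id=2 (Liam) at depth 0.
Iteration 1: rows with boss_id in {2} -> Alice (id 8, depth 1).
Iteration 2: rows with boss_id in {8} -> Nina (id 11, depth 2).
Iteration 3: rows with boss_id in {11} -> Zane (id 13, depth 3).
Iteration 4: no rows with boss_id in {13}; recursion stops.
SUM(depth) = 0 + 1 + 2 + 3 = 6.

6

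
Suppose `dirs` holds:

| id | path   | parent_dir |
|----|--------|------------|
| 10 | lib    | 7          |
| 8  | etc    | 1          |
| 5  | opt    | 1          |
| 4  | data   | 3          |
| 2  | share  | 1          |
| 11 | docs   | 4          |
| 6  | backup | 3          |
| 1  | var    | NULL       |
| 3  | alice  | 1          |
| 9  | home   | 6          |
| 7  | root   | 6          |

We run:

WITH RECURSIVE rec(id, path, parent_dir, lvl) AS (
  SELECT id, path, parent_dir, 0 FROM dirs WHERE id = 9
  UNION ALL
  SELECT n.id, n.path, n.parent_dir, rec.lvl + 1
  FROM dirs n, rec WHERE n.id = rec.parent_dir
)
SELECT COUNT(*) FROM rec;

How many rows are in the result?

4

Base: id=9 (home), parent_dir=6, lvl 0.
Iteration 1: join on id=6 -> backup (id 6, parent_dir=3, lvl 1).
Iteration 2: join on id=3 -> alice (id 3, parent_dir=1, lvl 2).
Iteration 3: join on id=1 -> var (id 1, parent_dir=NULL, lvl 3).
Iteration 4: parent_dir is NULL; no match; recursion stops.
Total rows emitted: 4.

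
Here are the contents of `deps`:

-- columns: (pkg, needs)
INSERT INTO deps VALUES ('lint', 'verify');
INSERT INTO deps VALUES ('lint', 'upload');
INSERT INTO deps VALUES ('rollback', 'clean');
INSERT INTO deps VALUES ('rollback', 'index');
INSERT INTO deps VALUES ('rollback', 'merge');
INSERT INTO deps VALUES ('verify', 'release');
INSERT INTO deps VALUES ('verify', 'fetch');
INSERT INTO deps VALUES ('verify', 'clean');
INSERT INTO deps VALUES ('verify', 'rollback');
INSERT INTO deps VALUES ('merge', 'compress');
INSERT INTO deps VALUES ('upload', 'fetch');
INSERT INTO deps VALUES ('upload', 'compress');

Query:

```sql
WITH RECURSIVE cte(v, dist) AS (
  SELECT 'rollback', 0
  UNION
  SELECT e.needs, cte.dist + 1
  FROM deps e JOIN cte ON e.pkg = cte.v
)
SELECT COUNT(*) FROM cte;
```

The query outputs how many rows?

Base: (rollback, dist=0).
Iteration 1: edges from {rollback} -> (clean, dist=1), (index, dist=1), (merge, dist=1).
Iteration 2: edges from {clean,index,merge} -> (compress, dist=2).
Iteration 3: no outgoing edges from {compress}; recursion stops.
Total rows emitted: 5.

5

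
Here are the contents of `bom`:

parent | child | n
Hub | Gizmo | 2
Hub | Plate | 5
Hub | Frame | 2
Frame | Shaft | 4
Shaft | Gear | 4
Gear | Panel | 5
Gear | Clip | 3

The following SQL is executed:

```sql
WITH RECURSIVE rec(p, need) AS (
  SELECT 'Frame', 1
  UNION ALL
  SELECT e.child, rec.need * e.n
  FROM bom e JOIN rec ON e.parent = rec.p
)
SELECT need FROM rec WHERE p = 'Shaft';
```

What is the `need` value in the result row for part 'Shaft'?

Base: (Frame, need=1).
Iteration 1: components of {Frame} -> Shaft = 1*4 = 4.
Iteration 2: components of {Shaft} -> Gear = 4*4 = 16.
Iteration 3: components of {Gear} -> Clip = 16*3 = 48, Panel = 16*5 = 80.
Iteration 4: no further components; recursion stops.

4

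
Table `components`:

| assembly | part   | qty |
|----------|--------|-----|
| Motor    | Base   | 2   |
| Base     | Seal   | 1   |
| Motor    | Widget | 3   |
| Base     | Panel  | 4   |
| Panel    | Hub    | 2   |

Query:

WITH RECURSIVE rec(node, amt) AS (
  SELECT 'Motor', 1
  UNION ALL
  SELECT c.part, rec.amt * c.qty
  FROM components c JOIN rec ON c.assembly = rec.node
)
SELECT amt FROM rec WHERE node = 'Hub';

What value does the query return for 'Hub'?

16

Base: (Motor, amt=1).
Iteration 1: components of {Motor} -> Base = 1*2 = 2, Widget = 1*3 = 3.
Iteration 2: components of {Base,Widget} -> Panel = 2*4 = 8, Seal = 2*1 = 2.
Iteration 3: components of {Panel,Seal} -> Hub = 8*2 = 16.
Iteration 4: no further components; recursion stops.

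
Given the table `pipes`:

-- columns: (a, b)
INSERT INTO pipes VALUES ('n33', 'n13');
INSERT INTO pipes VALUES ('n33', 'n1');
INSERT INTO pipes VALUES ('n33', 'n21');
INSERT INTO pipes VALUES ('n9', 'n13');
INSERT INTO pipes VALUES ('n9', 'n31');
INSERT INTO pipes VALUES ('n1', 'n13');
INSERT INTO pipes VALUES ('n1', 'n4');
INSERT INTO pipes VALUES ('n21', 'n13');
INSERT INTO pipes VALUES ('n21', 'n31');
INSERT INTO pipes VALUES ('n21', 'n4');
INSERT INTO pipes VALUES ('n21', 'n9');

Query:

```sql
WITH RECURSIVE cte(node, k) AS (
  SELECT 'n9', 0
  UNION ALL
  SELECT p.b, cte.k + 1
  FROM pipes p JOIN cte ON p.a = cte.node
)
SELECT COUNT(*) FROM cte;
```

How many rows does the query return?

Base: (n9, k=0).
Iteration 1: edges from {n9} -> (n13, k=1), (n31, k=1).
Iteration 2: no outgoing edges from {n13,n31}; recursion stops.
Total rows emitted: 3.

3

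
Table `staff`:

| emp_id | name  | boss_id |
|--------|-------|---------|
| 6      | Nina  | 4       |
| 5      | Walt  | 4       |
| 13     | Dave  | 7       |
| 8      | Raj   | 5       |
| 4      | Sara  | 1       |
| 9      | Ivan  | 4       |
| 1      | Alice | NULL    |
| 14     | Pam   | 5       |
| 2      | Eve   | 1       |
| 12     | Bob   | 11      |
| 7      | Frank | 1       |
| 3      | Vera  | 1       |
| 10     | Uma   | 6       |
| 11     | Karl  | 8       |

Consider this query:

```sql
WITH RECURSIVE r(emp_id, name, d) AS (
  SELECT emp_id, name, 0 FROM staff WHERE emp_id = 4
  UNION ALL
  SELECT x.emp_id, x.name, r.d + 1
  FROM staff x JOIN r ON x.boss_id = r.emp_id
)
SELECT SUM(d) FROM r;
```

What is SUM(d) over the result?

16

Base: emp_id=4 (Sara) at d 0.
Iteration 1: rows with boss_id in {4} -> Walt (id 5, d 1), Nina (id 6, d 1), Ivan (id 9, d 1).
Iteration 2: rows with boss_id in {5,6,9} -> Raj (id 8, d 2), Uma (id 10, d 2), Pam (id 14, d 2).
Iteration 3: rows with boss_id in {8,10,14} -> Karl (id 11, d 3).
Iteration 4: rows with boss_id in {11} -> Bob (id 12, d 4).
Iteration 5: no rows with boss_id in {12}; recursion stops.
SUM(d) = 0 + 1 + 1 + 1 + 2 + 2 + 2 + 3 + 4 = 16.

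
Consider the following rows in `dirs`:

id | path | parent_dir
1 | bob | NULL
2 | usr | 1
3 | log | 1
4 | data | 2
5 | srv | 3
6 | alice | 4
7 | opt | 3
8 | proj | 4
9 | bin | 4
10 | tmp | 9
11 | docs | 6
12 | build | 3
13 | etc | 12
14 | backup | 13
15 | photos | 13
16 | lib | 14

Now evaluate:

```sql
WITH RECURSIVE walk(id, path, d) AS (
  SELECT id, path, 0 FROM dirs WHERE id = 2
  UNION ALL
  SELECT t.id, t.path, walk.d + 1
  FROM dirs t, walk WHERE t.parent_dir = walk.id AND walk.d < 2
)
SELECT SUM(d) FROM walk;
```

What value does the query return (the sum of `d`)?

7

Base: id=2 (usr) at d 0.
Iteration 1: rows with parent_dir in {2} -> data (id 4, d 1).
Iteration 2: rows with parent_dir in {4} -> alice (id 6, d 2), proj (id 8, d 2), bin (id 9, d 2).
Iteration 3: d < 2 fails for all current rows; recursion stops.
SUM(d) = 0 + 1 + 2 + 2 + 2 = 7.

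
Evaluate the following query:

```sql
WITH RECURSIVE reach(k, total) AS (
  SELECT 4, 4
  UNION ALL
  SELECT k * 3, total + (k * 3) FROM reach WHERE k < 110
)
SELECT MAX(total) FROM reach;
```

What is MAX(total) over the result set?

484

Base: k=4, total=4.
Iteration 1: 4 < 110 holds -> k = 4 * 3 = 12, total = 4 + 12 = 16.
Iteration 2: 12 < 110 holds -> k = 12 * 3 = 36, total = 16 + 36 = 52.
Iteration 3: 36 < 110 holds -> k = 36 * 3 = 108, total = 52 + 108 = 160.
Iteration 4: 108 < 110 holds -> k = 108 * 3 = 324, total = 160 + 324 = 484.
Iteration 5: 324 < 110 fails; recursion stops.
total values: 4, 16, 52, 160, 484; the maximum is 484.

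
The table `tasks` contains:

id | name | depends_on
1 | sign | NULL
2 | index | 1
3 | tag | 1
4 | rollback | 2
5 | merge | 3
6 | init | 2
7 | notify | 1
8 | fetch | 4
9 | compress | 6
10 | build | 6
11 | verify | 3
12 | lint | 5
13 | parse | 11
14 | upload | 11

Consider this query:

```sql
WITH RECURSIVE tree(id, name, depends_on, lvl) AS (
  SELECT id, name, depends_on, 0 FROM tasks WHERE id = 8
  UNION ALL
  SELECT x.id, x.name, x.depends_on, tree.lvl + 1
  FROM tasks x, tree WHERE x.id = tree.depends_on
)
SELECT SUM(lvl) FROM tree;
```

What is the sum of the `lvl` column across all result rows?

Base: id=8 (fetch), depends_on=4, lvl 0.
Iteration 1: join on id=4 -> rollback (id 4, depends_on=2, lvl 1).
Iteration 2: join on id=2 -> index (id 2, depends_on=1, lvl 2).
Iteration 3: join on id=1 -> sign (id 1, depends_on=NULL, lvl 3).
Iteration 4: depends_on is NULL; no match; recursion stops.
SUM(lvl) = 0 + 1 + 2 + 3 = 6.

6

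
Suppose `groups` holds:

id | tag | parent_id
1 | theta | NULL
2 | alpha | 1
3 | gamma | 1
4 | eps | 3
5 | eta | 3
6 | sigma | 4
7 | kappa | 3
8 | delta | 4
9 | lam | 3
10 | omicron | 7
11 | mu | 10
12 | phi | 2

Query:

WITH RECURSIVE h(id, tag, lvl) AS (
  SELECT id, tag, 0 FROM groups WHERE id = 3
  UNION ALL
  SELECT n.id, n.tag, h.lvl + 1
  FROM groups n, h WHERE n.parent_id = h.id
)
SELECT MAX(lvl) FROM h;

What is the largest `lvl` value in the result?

3

Base: id=3 (gamma) at lvl 0.
Iteration 1: rows with parent_id in {3} -> eps (id 4, lvl 1), eta (id 5, lvl 1), kappa (id 7, lvl 1), lam (id 9, lvl 1).
Iteration 2: rows with parent_id in {4,5,7,9} -> sigma (id 6, lvl 2), delta (id 8, lvl 2), omicron (id 10, lvl 2).
Iteration 3: rows with parent_id in {6,8,10} -> mu (id 11, lvl 3).
Iteration 4: no rows with parent_id in {11}; recursion stops.
lvl values: 0, 1, 1, 1, 1, 2, 2, 2, 3; the maximum is 3.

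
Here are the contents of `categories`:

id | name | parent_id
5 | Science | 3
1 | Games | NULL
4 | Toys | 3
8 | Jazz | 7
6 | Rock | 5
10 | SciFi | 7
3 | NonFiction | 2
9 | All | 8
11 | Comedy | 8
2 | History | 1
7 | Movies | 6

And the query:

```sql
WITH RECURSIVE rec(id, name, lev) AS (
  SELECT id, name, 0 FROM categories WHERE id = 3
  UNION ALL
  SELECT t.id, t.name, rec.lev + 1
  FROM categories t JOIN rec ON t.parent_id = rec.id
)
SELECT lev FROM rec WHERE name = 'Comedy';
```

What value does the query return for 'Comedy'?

Base: id=3 (NonFiction) at lev 0.
Iteration 1: rows with parent_id in {3} -> Toys (id 4, lev 1), Science (id 5, lev 1).
Iteration 2: rows with parent_id in {4,5} -> Rock (id 6, lev 2).
Iteration 3: rows with parent_id in {6} -> Movies (id 7, lev 3).
Iteration 4: rows with parent_id in {7} -> Jazz (id 8, lev 4), SciFi (id 10, lev 4).
Iteration 5: rows with parent_id in {8,10} -> All (id 9, lev 5), Comedy (id 11, lev 5).
Iteration 6: no rows with parent_id in {9,11}; recursion stops.

5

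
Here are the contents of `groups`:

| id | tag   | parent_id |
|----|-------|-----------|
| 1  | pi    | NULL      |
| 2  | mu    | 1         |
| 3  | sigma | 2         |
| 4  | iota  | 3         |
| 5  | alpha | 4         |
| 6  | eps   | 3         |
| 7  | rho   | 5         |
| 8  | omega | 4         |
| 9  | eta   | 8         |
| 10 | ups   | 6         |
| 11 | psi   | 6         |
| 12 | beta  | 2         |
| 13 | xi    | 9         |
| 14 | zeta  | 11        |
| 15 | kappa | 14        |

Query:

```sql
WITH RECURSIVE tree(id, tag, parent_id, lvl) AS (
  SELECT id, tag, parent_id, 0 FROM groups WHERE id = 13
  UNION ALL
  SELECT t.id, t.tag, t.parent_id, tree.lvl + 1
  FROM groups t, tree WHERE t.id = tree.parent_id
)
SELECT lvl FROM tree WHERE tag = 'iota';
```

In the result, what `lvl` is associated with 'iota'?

3

Base: id=13 (xi), parent_id=9, lvl 0.
Iteration 1: join on id=9 -> eta (id 9, parent_id=8, lvl 1).
Iteration 2: join on id=8 -> omega (id 8, parent_id=4, lvl 2).
Iteration 3: join on id=4 -> iota (id 4, parent_id=3, lvl 3).
Iteration 4: join on id=3 -> sigma (id 3, parent_id=2, lvl 4).
Iteration 5: join on id=2 -> mu (id 2, parent_id=1, lvl 5).
Iteration 6: join on id=1 -> pi (id 1, parent_id=NULL, lvl 6).
Iteration 7: parent_id is NULL; no match; recursion stops.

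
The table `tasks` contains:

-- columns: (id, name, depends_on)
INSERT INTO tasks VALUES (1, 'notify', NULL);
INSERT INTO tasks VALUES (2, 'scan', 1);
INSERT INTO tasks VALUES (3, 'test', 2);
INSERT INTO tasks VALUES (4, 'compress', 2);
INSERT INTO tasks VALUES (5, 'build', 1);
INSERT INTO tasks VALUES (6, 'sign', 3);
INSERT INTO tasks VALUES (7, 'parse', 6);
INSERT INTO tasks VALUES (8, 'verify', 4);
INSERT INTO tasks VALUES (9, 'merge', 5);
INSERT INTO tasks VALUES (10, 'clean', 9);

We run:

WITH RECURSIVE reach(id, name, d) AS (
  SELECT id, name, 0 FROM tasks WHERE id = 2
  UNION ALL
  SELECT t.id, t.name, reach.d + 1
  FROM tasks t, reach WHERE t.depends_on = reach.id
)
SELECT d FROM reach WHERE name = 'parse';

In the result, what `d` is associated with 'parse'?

3

Base: id=2 (scan) at d 0.
Iteration 1: rows with depends_on in {2} -> test (id 3, d 1), compress (id 4, d 1).
Iteration 2: rows with depends_on in {3,4} -> sign (id 6, d 2), verify (id 8, d 2).
Iteration 3: rows with depends_on in {6,8} -> parse (id 7, d 3).
Iteration 4: no rows with depends_on in {7}; recursion stops.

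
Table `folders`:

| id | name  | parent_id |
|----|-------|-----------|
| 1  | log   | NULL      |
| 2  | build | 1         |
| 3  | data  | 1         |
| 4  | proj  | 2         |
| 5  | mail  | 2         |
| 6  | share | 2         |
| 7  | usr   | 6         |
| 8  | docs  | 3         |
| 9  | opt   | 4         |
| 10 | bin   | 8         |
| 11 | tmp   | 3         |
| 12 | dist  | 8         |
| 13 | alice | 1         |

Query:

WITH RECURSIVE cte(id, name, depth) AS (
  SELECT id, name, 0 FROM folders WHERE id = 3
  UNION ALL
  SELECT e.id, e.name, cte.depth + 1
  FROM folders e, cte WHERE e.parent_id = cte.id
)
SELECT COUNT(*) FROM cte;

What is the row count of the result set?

Base: id=3 (data) at depth 0.
Iteration 1: rows with parent_id in {3} -> docs (id 8, depth 1), tmp (id 11, depth 1).
Iteration 2: rows with parent_id in {8,11} -> bin (id 10, depth 2), dist (id 12, depth 2).
Iteration 3: no rows with parent_id in {10,12}; recursion stops.
Total rows emitted: 5.

5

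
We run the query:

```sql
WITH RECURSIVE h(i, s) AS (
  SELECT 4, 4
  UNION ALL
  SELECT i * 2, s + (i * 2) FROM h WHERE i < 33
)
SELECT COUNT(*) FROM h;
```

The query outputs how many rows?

5

Base: i=4, s=4.
Iteration 1: 4 < 33 holds -> i = 4 * 2 = 8, s = 4 + 8 = 12.
Iteration 2: 8 < 33 holds -> i = 8 * 2 = 16, s = 12 + 16 = 28.
Iteration 3: 16 < 33 holds -> i = 16 * 2 = 32, s = 28 + 32 = 60.
Iteration 4: 32 < 33 holds -> i = 32 * 2 = 64, s = 60 + 64 = 124.
Iteration 5: 64 < 33 fails; recursion stops.
Total rows emitted: 5.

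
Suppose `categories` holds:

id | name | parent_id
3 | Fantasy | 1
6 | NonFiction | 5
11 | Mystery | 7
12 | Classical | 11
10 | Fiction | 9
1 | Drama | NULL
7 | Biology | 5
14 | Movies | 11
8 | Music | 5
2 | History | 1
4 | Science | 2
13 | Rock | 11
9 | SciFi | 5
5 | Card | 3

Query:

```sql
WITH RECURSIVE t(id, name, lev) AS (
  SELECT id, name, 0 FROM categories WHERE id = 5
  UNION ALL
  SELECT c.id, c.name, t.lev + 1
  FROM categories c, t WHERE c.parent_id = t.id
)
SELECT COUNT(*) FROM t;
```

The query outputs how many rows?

10

Base: id=5 (Card) at lev 0.
Iteration 1: rows with parent_id in {5} -> NonFiction (id 6, lev 1), Biology (id 7, lev 1), Music (id 8, lev 1), SciFi (id 9, lev 1).
Iteration 2: rows with parent_id in {6,7,8,9} -> Fiction (id 10, lev 2), Mystery (id 11, lev 2).
Iteration 3: rows with parent_id in {10,11} -> Classical (id 12, lev 3), Rock (id 13, lev 3), Movies (id 14, lev 3).
Iteration 4: no rows with parent_id in {12,13,14}; recursion stops.
Total rows emitted: 10.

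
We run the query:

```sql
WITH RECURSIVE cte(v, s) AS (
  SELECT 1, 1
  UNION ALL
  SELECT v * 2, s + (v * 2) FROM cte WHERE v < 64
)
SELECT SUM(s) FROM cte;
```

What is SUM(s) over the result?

Base: v=1, s=1.
Iteration 1: 1 < 64 holds -> v = 1 * 2 = 2, s = 1 + 2 = 3.
Iteration 2: 2 < 64 holds -> v = 2 * 2 = 4, s = 3 + 4 = 7.
Iteration 3: 4 < 64 holds -> v = 4 * 2 = 8, s = 7 + 8 = 15.
Iteration 4: 8 < 64 holds -> v = 8 * 2 = 16, s = 15 + 16 = 31.
Iteration 5: 16 < 64 holds -> v = 16 * 2 = 32, s = 31 + 32 = 63.
Iteration 6: 32 < 64 holds -> v = 32 * 2 = 64, s = 63 + 64 = 127.
Iteration 7: 64 < 64 fails; recursion stops.
SUM(s) = 1 + 3 + 7 + 15 + 31 + 63 + 127 = 247.

247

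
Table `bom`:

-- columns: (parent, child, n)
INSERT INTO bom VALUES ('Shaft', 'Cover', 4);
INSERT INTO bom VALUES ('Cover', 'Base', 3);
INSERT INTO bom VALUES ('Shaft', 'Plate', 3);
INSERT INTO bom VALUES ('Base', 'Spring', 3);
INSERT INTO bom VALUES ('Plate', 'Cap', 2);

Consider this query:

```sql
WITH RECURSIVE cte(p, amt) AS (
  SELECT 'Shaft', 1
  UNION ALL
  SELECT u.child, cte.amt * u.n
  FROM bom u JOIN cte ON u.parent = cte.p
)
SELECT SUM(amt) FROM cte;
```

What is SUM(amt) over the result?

62

Base: (Shaft, amt=1).
Iteration 1: components of {Shaft} -> Cover = 1*4 = 4, Plate = 1*3 = 3.
Iteration 2: components of {Cover,Plate} -> Base = 4*3 = 12, Cap = 3*2 = 6.
Iteration 3: components of {Base,Cap} -> Spring = 12*3 = 36.
Iteration 4: no further components; recursion stops.
SUM(amt) = 1 + 4 + 3 + 12 + 6 + 36 = 62.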